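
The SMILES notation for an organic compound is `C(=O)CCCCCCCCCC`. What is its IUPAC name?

undecanal

The longest chain bearing the –CHO group is 11 carbons long (undecane).
The highest-priority functional group is an aldehyde (terminal –CHO), so the name ends in -al.
The numbering direction is chosen so that the aldehyde carbon is C-1 by definition.
Putting it together: undecanal.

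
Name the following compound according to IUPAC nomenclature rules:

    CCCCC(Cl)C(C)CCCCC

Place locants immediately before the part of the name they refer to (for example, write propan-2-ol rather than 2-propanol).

5-chloro-6-methylundecane

The longest carbon chain is 11 atoms: the parent is undecane.
Number the chain so that the substituent locant set {5,6} is lower than {6,7} at the first point of difference.
That gives a chloro group at C-5; a methyl group at C-6.
Prefixes are listed alphabetically: chloro, methyl.
The name is 5-chloro-6-methylundecane.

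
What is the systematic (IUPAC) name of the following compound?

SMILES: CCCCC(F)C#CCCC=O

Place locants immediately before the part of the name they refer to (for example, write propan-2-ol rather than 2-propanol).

6-fluorodec-4-ynal

The longest carbon chain that includes the –CHO group and the multiple bond has 10 carbons, so the parent hydride is decane.
The principal characteristic group is an aldehyde (terminal –CHO), named with the suffix -al.
The chain contains a C≡C triple bond, so the unsaturation ending is -yne.
Number the chain so that the aldehyde carbon is C-1 by definition.
This places the triple bond between C-4 and C-5; a fluoro group at C-6.
Assembling the pieces gives 6-fluorodec-4-ynal.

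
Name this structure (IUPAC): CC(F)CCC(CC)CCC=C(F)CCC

8-ethyl-4,11-difluorododec-4-ene

Counting along the main chain through the multiple bond gives 12 carbons: the parent is dodecane.
There is one C=C double bond, indicated by the ending -ene.
Choose the numbering such that numbering from this end puts the double bond at C-4 rather than C-8.
With this numbering: the double bond between C-4 and C-5; an ethyl group at C-8; fluoro groups at C-4 and C-11.
Substituent prefixes are cited in alphabetical order (multiplying prefixes like di-/tri- are ignored for ordering).
Putting it together: 8-ethyl-4,11-difluorododec-4-ene.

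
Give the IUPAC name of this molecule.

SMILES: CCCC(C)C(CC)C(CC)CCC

4,5-diethyl-6-methylnonane

The parent chain contains 9 carbons (nonane).
The numbering direction is chosen so that the locant sets are identical either way, so the alphabetically earlier ethyl substituent takes the lower locants ({4,5} rather than {5,6}, first differing at 4 vs 5).
This places ethyl groups at C-4 and C-5; a methyl group at C-6.
Prefixes are listed alphabetically: ethyl, methyl.
Putting it together: 4,5-diethyl-6-methylnonane.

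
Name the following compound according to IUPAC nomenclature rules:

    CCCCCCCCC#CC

undec-2-yne

Counting along the main chain through the multiple bond gives 11 carbons: the parent is undecane.
There is one C≡C triple bond, indicated by the ending -yne.
Number the chain so that numbering from this end puts the triple bond at C-2 rather than C-9.
With this numbering: the triple bond between C-2 and C-3.
Assembling the pieces gives undec-2-yne.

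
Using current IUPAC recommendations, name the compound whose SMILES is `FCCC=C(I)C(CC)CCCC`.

5-ethyl-1-fluoro-4-iodonon-3-ene

The longest carbon chain that includes the multiple bond has 9 carbons, so the parent hydride is nonane.
A C=C double bond in the chain gives the infix -ene-.
Number the chain so that numbering from this end puts the double bond at C-3 rather than C-6.
With this numbering: the double bond between C-3 and C-4; an ethyl group at C-5; a fluoro group at C-1; an iodo group at C-4.
Prefixes are listed alphabetically: ethyl, fluoro, iodo.
Assembling the pieces gives 5-ethyl-1-fluoro-4-iodonon-3-ene.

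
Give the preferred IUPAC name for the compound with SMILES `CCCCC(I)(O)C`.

The longest carbon chain that includes the –OH group has 6 carbons, so the parent hydride is hexane.
The highest-priority functional group is an alcohol (–OH), so the name ends in -ol.
Choose the numbering such that numbering from this end puts the hydroxyl group at C-2 rather than C-5.
That gives the hydroxyl at C-2; an iodo group at C-2.
The name is 2-iodohexan-2-ol.

2-iodohexan-2-ol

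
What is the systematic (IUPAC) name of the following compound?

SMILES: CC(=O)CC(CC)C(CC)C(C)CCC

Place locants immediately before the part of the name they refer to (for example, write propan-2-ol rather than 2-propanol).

The longest carbon chain that includes the carbonyl has 9 carbons, so the parent hydride is nonane.
The highest-priority functional group is a ketone (C=O on an internal carbon), so the name ends in -one.
Number the chain so that numbering from this end puts the carbonyl group at C-2 rather than C-8.
This places the carbonyl at C-2; ethyl groups at C-4 and C-5; a methyl group at C-6.
Substituent prefixes are cited in alphabetical order (multiplying prefixes like di-/tri- are ignored for ordering).
Putting it together: 4,5-diethyl-6-methylnonan-2-one.

4,5-diethyl-6-methylnonan-2-one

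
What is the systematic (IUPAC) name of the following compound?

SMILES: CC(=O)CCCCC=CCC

The longest carbon chain that includes the carbonyl and the multiple bond has 10 carbons, so the parent hydride is decane.
The highest-priority functional group is a ketone (C=O on an internal carbon), so the name ends in -one.
There is one C=C double bond, indicated by the ending -ene.
Number the chain so that numbering from this end puts the carbonyl group at C-2 rather than C-9.
This places the carbonyl at C-2; the double bond between C-7 and C-8.
Assembling the pieces gives dec-7-en-2-one.

dec-7-en-2-one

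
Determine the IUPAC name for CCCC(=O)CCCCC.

nonan-4-one

Counting along the main chain through the carbonyl gives 9 carbons: the parent is nonane.
A ketone (C=O on an internal carbon) is the principal characteristic group, giving the suffix -one.
Choose the numbering such that numbering from this end puts the carbonyl group at C-4 rather than C-6.
This places the carbonyl at C-4.
The name is nonan-4-one.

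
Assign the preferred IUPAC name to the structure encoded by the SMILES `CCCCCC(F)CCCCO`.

The longest carbon chain that includes the –OH group has 10 carbons, so the parent hydride is decane.
The principal characteristic group is an alcohol (–OH), named with the suffix -ol.
Number the chain so that numbering from this end puts the hydroxyl group at C-1 rather than C-10.
This places the hydroxyl at C-1; a fluoro group at C-5.
Putting it together: 5-fluorodecan-1-ol.

5-fluorodecan-1-ol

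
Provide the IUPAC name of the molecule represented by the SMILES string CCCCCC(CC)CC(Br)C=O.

The longest chain bearing the –CHO group is 9 carbons long (nonane).
The highest-priority functional group is an aldehyde (terminal –CHO), so the name ends in -al.
Number the chain so that the aldehyde carbon is C-1 by definition.
With this numbering: a bromo group at C-2; an ethyl group at C-4.
Substituent prefixes are cited in alphabetical order (multiplying prefixes like di-/tri- are ignored for ordering).
Putting it together: 2-bromo-4-ethylnonanal.

2-bromo-4-ethylnonanal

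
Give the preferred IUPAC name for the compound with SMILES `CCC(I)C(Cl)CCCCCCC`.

4-chloro-3-iodoundecane

The longest continuous carbon chain has 11 atoms, so the parent hydride is undecane.
Choose the numbering such that the substituent locant set {3,4} is lower than {8,9} at the first point of difference.
This places a chloro group at C-4; an iodo group at C-3.
Substituent prefixes are cited in alphabetical order (multiplying prefixes like di-/tri- are ignored for ordering).
Putting it together: 4-chloro-3-iodoundecane.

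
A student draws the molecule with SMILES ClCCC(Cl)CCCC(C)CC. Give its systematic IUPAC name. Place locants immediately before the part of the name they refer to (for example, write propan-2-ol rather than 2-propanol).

1,3-dichloro-7-methylnonane

The longest carbon chain is 9 atoms: the parent is nonane.
The numbering direction is chosen so that the substituent locant set {1,3,7} is lower than {3,7,9} at the first point of difference.
With this numbering: chloro groups at C-1 and C-3; a methyl group at C-7.
Substituent prefixes are cited in alphabetical order (multiplying prefixes like di-/tri- are ignored for ordering).
Putting it together: 1,3-dichloro-7-methylnonane.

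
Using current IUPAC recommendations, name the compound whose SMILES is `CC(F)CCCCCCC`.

The parent chain contains 9 carbons (nonane).
Choose the numbering such that the substituent locant set {2} is lower than {8} at the first point of difference.
This places a fluoro group at C-2.
The name is 2-fluorononane.

2-fluorononane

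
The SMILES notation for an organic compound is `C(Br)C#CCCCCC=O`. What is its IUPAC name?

The longest carbon chain that includes the –CHO group and the multiple bond has 8 carbons, so the parent hydride is octane.
The highest-priority functional group is an aldehyde (terminal –CHO), so the name ends in -al.
A C≡C triple bond in the chain gives the infix -yne-.
The numbering direction is chosen so that the aldehyde carbon is C-1 by definition.
This places the triple bond between C-6 and C-7; a bromo group at C-8.
Assembling the pieces gives 8-bromooct-6-ynal.

8-bromooct-6-ynal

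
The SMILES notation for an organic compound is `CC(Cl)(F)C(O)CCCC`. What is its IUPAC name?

The longest chain bearing the –OH group is 7 carbons long (heptane).
The highest-priority functional group is an alcohol (–OH), so the name ends in -ol.
The numbering direction is chosen so that numbering from this end puts the hydroxyl group at C-3 rather than C-5.
This places the hydroxyl at C-3; a chloro group at C-2; a fluoro group at C-2.
The substituents are ordered alphabetically, ignoring any di-/tri- multipliers.
The name is 2-chloro-2-fluoroheptan-3-ol.

2-chloro-2-fluoroheptan-3-ol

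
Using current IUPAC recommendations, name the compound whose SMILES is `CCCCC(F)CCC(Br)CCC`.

4-bromo-7-fluoroundecane

The longest carbon chain is 11 atoms: the parent is undecane.
The numbering direction is chosen so that the substituent locant set {4,7} is lower than {5,8} at the first point of difference.
This places a bromo group at C-4; a fluoro group at C-7.
Prefixes are listed alphabetically: bromo, fluoro.
Putting it together: 4-bromo-7-fluoroundecane.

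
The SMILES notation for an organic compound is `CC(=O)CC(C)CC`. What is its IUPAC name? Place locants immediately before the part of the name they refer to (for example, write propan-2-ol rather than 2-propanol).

Counting along the main chain through the carbonyl gives 6 carbons: the parent is hexane.
A ketone (C=O on an internal carbon) is the principal characteristic group, giving the suffix -one.
Choose the numbering such that numbering from this end puts the carbonyl group at C-2 rather than C-5.
That gives the carbonyl at C-2; a methyl group at C-4.
The name is 4-methylhexan-2-one.

4-methylhexan-2-one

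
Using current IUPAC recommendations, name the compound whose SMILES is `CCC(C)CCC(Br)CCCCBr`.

1,5-dibromo-8-methyldecane

The longest carbon chain is 10 atoms: the parent is decane.
Number the chain so that the substituent locant set {1,5,8} is lower than {3,6,10} at the first point of difference.
That gives bromo groups at C-1 and C-5; a methyl group at C-8.
Substituent prefixes are cited in alphabetical order (multiplying prefixes like di-/tri- are ignored for ordering).
Putting it together: 1,5-dibromo-8-methyldecane.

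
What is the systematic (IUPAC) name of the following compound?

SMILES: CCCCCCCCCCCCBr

The parent chain contains 12 carbons (dodecane).
Choose the numbering such that the substituent locant set {1} is lower than {12} at the first point of difference.
That gives a bromo group at C-1.
Putting it together: 1-bromododecane.

1-bromododecane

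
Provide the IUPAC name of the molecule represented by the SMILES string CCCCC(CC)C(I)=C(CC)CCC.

4,6-diethyl-5-iododec-4-ene

Counting along the main chain through the multiple bond gives 10 carbons: the parent is decane.
A C=C double bond in the chain gives the infix -ene-.
Number the chain so that numbering from this end puts the double bond at C-4 rather than C-6.
This places the double bond between C-4 and C-5; ethyl groups at C-4 and C-6; an iodo group at C-5.
Prefixes are listed alphabetically: ethyl, iodo.
Assembling the pieces gives 4,6-diethyl-5-iododec-4-ene.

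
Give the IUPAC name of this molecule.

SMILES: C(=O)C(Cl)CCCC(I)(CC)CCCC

2-chloro-6-ethyl-6-iododecanal

The longest carbon chain that includes the –CHO group has 10 carbons, so the parent hydride is decane.
The principal characteristic group is an aldehyde (terminal –CHO), named with the suffix -al.
Number the chain so that the aldehyde carbon is C-1 by definition.
That gives a chloro group at C-2; an ethyl group at C-6; an iodo group at C-6.
Prefixes are listed alphabetically: chloro, ethyl, iodo.
The name is 2-chloro-6-ethyl-6-iododecanal.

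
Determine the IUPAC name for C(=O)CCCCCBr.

6-bromohexanal

The longest chain bearing the –CHO group is 6 carbons long (hexane).
An aldehyde (terminal –CHO) is the principal characteristic group, giving the suffix -al.
Number the chain so that the aldehyde carbon is C-1 by definition.
This places a bromo group at C-6.
Putting it together: 6-bromohexanal.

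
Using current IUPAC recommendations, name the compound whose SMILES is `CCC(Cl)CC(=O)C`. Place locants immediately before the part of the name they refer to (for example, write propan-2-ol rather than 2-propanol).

The longest chain bearing the carbonyl is 6 carbons long (hexane).
A ketone (C=O on an internal carbon) is the principal characteristic group, giving the suffix -one.
The numbering direction is chosen so that numbering from this end puts the carbonyl group at C-2 rather than C-5.
This places the carbonyl at C-2; a chloro group at C-4.
Assembling the pieces gives 4-chlorohexan-2-one.

4-chlorohexan-2-one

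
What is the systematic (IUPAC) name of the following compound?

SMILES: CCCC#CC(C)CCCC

6-methyldec-4-yne

Counting along the main chain through the multiple bond gives 10 carbons: the parent is decane.
There is one C≡C triple bond, indicated by the ending -yne.
The numbering direction is chosen so that numbering from this end puts the triple bond at C-4 rather than C-6.
This places the triple bond between C-4 and C-5; a methyl group at C-6.
The name is 6-methyldec-4-yne.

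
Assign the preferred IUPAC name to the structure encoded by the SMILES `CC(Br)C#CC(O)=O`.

The longest chain bearing the –COOH group and the multiple bond is 5 carbons long (pentane).
The highest-priority functional group is a carboxylic acid (terminal –COOH), so the name ends in -oic acid.
A C≡C triple bond in the chain gives the infix -yne-.
Number the chain so that the carboxylic acid carbon is C-1 by definition.
This places the triple bond between C-2 and C-3; a bromo group at C-4.
Assembling the pieces gives 4-bromopent-2-ynoic acid.

4-bromopent-2-ynoic acid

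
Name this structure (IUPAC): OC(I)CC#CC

Counting along the main chain through the –OH group and the multiple bond gives 5 carbons: the parent is pentane.
The principal characteristic group is an alcohol (–OH), named with the suffix -ol.
The chain contains a C≡C triple bond, so the unsaturation ending is -yne.
Number the chain so that numbering from this end puts the hydroxyl group at C-1 rather than C-5.
That gives the hydroxyl at C-1; the triple bond between C-3 and C-4; an iodo group at C-1.
The name is 1-iodopent-3-yn-1-ol.

1-iodopent-3-yn-1-ol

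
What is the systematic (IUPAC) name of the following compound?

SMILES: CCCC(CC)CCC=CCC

Counting along the main chain through the multiple bond gives 10 carbons: the parent is decane.
A C=C double bond in the chain gives the infix -ene-.
Choose the numbering such that numbering from this end puts the double bond at C-3 rather than C-7.
With this numbering: the double bond between C-3 and C-4; an ethyl group at C-7.
The name is 7-ethyldec-3-ene.

7-ethyldec-3-ene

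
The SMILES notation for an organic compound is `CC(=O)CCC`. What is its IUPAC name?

Counting along the main chain through the carbonyl gives 5 carbons: the parent is pentane.
The principal characteristic group is a ketone (C=O on an internal carbon), named with the suffix -one.
Choose the numbering such that numbering from this end puts the carbonyl group at C-2 rather than C-4.
With this numbering: the carbonyl at C-2.
Putting it together: pentan-2-one.

pentan-2-one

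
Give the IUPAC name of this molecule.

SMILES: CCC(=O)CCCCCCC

decan-3-one

The longest carbon chain that includes the carbonyl has 10 carbons, so the parent hydride is decane.
The principal characteristic group is a ketone (C=O on an internal carbon), named with the suffix -one.
Number the chain so that numbering from this end puts the carbonyl group at C-3 rather than C-8.
This places the carbonyl at C-3.
Assembling the pieces gives decan-3-one.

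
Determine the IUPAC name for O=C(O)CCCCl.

The longest chain bearing the –COOH group is 4 carbons long (butane).
A carboxylic acid (terminal –COOH) is the principal characteristic group, giving the suffix -oic acid.
Number the chain so that the carboxylic acid carbon is C-1 by definition.
This places a chloro group at C-4.
The name is 4-chlorobutanoic acid.

4-chlorobutanoic acid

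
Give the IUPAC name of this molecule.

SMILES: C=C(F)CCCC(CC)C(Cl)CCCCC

The longest carbon chain that includes the multiple bond has 12 carbons, so the parent hydride is dodecane.
The chain contains a C=C double bond, so the unsaturation ending is -ene.
The numbering direction is chosen so that numbering from this end puts the double bond at C-1 rather than C-11.
With this numbering: the double bond between C-1 and C-2; a chloro group at C-7; an ethyl group at C-6; a fluoro group at C-2.
Prefixes are listed alphabetically: chloro, ethyl, fluoro.
Assembling the pieces gives 7-chloro-6-ethyl-2-fluorododec-1-ene.

7-chloro-6-ethyl-2-fluorododec-1-ene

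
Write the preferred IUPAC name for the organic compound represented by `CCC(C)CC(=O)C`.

4-methylhexan-2-one

Counting along the main chain through the carbonyl gives 6 carbons: the parent is hexane.
The highest-priority functional group is a ketone (C=O on an internal carbon), so the name ends in -one.
Number the chain so that numbering from this end puts the carbonyl group at C-2 rather than C-5.
With this numbering: the carbonyl at C-2; a methyl group at C-4.
The name is 4-methylhexan-2-one.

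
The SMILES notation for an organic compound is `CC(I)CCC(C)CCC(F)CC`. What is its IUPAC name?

The longest carbon chain is 10 atoms: the parent is decane.
The numbering direction is chosen so that the substituent locant set {2,5,8} is lower than {3,6,9} at the first point of difference.
That gives a fluoro group at C-8; an iodo group at C-2; a methyl group at C-5.
Substituent prefixes are cited in alphabetical order (multiplying prefixes like di-/tri- are ignored for ordering).
The name is 8-fluoro-2-iodo-5-methyldecane.

8-fluoro-2-iodo-5-methyldecane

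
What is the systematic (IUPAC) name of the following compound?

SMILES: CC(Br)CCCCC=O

The longest carbon chain that includes the –CHO group has 7 carbons, so the parent hydride is heptane.
The principal characteristic group is an aldehyde (terminal –CHO), named with the suffix -al.
The numbering direction is chosen so that the aldehyde carbon is C-1 by definition.
With this numbering: a bromo group at C-6.
The name is 6-bromoheptanal.

6-bromoheptanal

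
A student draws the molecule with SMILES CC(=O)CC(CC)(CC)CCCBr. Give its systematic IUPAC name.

Counting along the main chain through the carbonyl gives 7 carbons: the parent is heptane.
The highest-priority functional group is a ketone (C=O on an internal carbon), so the name ends in -one.
Number the chain so that numbering from this end puts the carbonyl group at C-2 rather than C-6.
This places the carbonyl at C-2; a bromo group at C-7; two ethyl groups at C-4.
Prefixes are listed alphabetically: bromo, ethyl.
Assembling the pieces gives 7-bromo-4,4-diethylheptan-2-one.

7-bromo-4,4-diethylheptan-2-one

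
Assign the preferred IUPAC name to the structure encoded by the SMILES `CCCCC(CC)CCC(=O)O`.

Counting along the main chain through the –COOH group gives 8 carbons: the parent is octane.
The highest-priority functional group is a carboxylic acid (terminal –COOH), so the name ends in -oic acid.
The numbering direction is chosen so that the carboxylic acid carbon is C-1 by definition.
This places an ethyl group at C-4.
Assembling the pieces gives 4-ethyloctanoic acid.

4-ethyloctanoic acid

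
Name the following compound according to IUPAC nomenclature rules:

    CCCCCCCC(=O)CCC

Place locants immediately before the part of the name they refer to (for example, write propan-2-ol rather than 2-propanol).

undecan-4-one

Counting along the main chain through the carbonyl gives 11 carbons: the parent is undecane.
A ketone (C=O on an internal carbon) is the principal characteristic group, giving the suffix -one.
Choose the numbering such that numbering from this end puts the carbonyl group at C-4 rather than C-8.
With this numbering: the carbonyl at C-4.
Assembling the pieces gives undecan-4-one.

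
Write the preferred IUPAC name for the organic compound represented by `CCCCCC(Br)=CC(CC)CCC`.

Counting along the main chain through the multiple bond gives 11 carbons: the parent is undecane.
A C=C double bond in the chain gives the infix -ene-.
Number the chain so that numbering from this end puts the double bond at C-5 rather than C-6.
That gives the double bond between C-5 and C-6; a bromo group at C-6; an ethyl group at C-4.
The substituents are ordered alphabetically, ignoring any di-/tri- multipliers.
The name is 6-bromo-4-ethylundec-5-ene.

6-bromo-4-ethylundec-5-ene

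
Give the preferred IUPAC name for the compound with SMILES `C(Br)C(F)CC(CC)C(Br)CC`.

1,5-dibromo-4-ethyl-2-fluoroheptane

The parent chain contains 7 carbons (heptane).
The numbering direction is chosen so that the substituent locant set {1,2,4,5} is lower than {3,4,6,7} at the first point of difference.
This places bromo groups at C-1 and C-5; an ethyl group at C-4; a fluoro group at C-2.
Substituent prefixes are cited in alphabetical order (multiplying prefixes like di-/tri- are ignored for ordering).
The name is 1,5-dibromo-4-ethyl-2-fluoroheptane.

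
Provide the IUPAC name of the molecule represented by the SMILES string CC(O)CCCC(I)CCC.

6-iodononan-2-ol

The longest chain bearing the –OH group is 9 carbons long (nonane).
The highest-priority functional group is an alcohol (–OH), so the name ends in -ol.
The numbering direction is chosen so that numbering from this end puts the hydroxyl group at C-2 rather than C-8.
That gives the hydroxyl at C-2; an iodo group at C-6.
Assembling the pieces gives 6-iodononan-2-ol.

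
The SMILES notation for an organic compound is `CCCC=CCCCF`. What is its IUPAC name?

1-fluorooct-4-ene

The longest chain bearing the multiple bond is 8 carbons long (octane).
A C=C double bond in the chain gives the infix -ene-.
The numbering direction is chosen so that the substituent locant set {1} is lower than {8} at the first point of difference.
This places the double bond between C-4 and C-5; a fluoro group at C-1.
Putting it together: 1-fluorooct-4-ene.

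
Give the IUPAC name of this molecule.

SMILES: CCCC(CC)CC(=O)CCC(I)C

The longest carbon chain that includes the carbonyl has 10 carbons, so the parent hydride is decane.
The principal characteristic group is a ketone (C=O on an internal carbon), named with the suffix -one.
Number the chain so that numbering from this end puts the carbonyl group at C-5 rather than C-6.
That gives the carbonyl at C-5; an ethyl group at C-7; an iodo group at C-2.
The substituents are ordered alphabetically, ignoring any di-/tri- multipliers.
Assembling the pieces gives 7-ethyl-2-iododecan-5-one.

7-ethyl-2-iododecan-5-one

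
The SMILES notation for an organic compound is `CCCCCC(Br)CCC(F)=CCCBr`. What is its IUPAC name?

The longest carbon chain that includes the multiple bond has 12 carbons, so the parent hydride is dodecane.
A C=C double bond in the chain gives the infix -ene-.
Number the chain so that numbering from this end puts the double bond at C-3 rather than C-9.
That gives the double bond between C-3 and C-4; bromo groups at C-1 and C-7; a fluoro group at C-4.
Substituent prefixes are cited in alphabetical order (multiplying prefixes like di-/tri- are ignored for ordering).
The name is 1,7-dibromo-4-fluorododec-3-ene.

1,7-dibromo-4-fluorododec-3-ene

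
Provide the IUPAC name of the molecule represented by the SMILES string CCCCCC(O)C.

heptan-2-ol

The longest carbon chain that includes the –OH group has 7 carbons, so the parent hydride is heptane.
The principal characteristic group is an alcohol (–OH), named with the suffix -ol.
Number the chain so that numbering from this end puts the hydroxyl group at C-2 rather than C-6.
With this numbering: the hydroxyl at C-2.
Assembling the pieces gives heptan-2-ol.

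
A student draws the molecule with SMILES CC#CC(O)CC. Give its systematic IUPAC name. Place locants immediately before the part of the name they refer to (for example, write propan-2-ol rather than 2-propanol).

Counting along the main chain through the –OH group and the multiple bond gives 6 carbons: the parent is hexane.
The highest-priority functional group is an alcohol (–OH), so the name ends in -ol.
A C≡C triple bond in the chain gives the infix -yne-.
The numbering direction is chosen so that numbering from this end puts the hydroxyl group at C-3 rather than C-4.
That gives the hydroxyl at C-3; the triple bond between C-4 and C-5.
Assembling the pieces gives hex-4-yn-3-ol.

hex-4-yn-3-ol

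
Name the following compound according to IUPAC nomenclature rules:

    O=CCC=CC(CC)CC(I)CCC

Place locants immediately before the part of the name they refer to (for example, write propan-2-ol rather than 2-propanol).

5-ethyl-7-iododec-3-enal

The longest carbon chain that includes the –CHO group and the multiple bond has 10 carbons, so the parent hydride is decane.
The principal characteristic group is an aldehyde (terminal –CHO), named with the suffix -al.
The chain contains a C=C double bond, so the unsaturation ending is -ene.
Number the chain so that the aldehyde carbon is C-1 by definition.
This places the double bond between C-3 and C-4; an ethyl group at C-5; an iodo group at C-7.
Prefixes are listed alphabetically: ethyl, iodo.
Putting it together: 5-ethyl-7-iododec-3-enal.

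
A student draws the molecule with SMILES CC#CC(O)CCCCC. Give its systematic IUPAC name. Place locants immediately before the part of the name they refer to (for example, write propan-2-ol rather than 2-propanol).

Counting along the main chain through the –OH group and the multiple bond gives 9 carbons: the parent is nonane.
The highest-priority functional group is an alcohol (–OH), so the name ends in -ol.
A C≡C triple bond in the chain gives the infix -yne-.
The numbering direction is chosen so that numbering from this end puts the hydroxyl group at C-4 rather than C-6.
With this numbering: the hydroxyl at C-4; the triple bond between C-2 and C-3.
Putting it together: non-2-yn-4-ol.

non-2-yn-4-ol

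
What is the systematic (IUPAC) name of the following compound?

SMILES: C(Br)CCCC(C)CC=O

The longest chain bearing the –CHO group is 7 carbons long (heptane).
The highest-priority functional group is an aldehyde (terminal –CHO), so the name ends in -al.
Number the chain so that the aldehyde carbon is C-1 by definition.
With this numbering: a bromo group at C-7; a methyl group at C-3.
Prefixes are listed alphabetically: bromo, methyl.
Putting it together: 7-bromo-3-methylheptanal.

7-bromo-3-methylheptanal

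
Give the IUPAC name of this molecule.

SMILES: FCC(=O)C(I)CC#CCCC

The longest carbon chain that includes the carbonyl and the multiple bond has 9 carbons, so the parent hydride is nonane.
A ketone (C=O on an internal carbon) is the principal characteristic group, giving the suffix -one.
There is one C≡C triple bond, indicated by the ending -yne.
Number the chain so that numbering from this end puts the carbonyl group at C-2 rather than C-8.
This places the carbonyl at C-2; the triple bond between C-5 and C-6; a fluoro group at C-1; an iodo group at C-3.
The substituents are ordered alphabetically, ignoring any di-/tri- multipliers.
Assembling the pieces gives 1-fluoro-3-iodonon-5-yn-2-one.

1-fluoro-3-iodonon-5-yn-2-one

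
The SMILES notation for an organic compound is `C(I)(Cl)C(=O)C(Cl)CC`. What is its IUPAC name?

The longest chain bearing the carbonyl is 5 carbons long (pentane).
The principal characteristic group is a ketone (C=O on an internal carbon), named with the suffix -one.
The numbering direction is chosen so that numbering from this end puts the carbonyl group at C-2 rather than C-4.
With this numbering: the carbonyl at C-2; chloro groups at C-1 and C-3; an iodo group at C-1.
Substituent prefixes are cited in alphabetical order (multiplying prefixes like di-/tri- are ignored for ordering).
The name is 1,3-dichloro-1-iodopentan-2-one.

1,3-dichloro-1-iodopentan-2-one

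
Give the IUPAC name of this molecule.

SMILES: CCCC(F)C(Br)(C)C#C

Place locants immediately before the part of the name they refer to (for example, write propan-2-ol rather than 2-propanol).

The longest carbon chain that includes the multiple bond has 7 carbons, so the parent hydride is heptane.
A C≡C triple bond in the chain gives the infix -yne-.
Number the chain so that numbering from this end puts the triple bond at C-1 rather than C-6.
This places the triple bond between C-1 and C-2; a bromo group at C-3; a fluoro group at C-4; a methyl group at C-3.
Prefixes are listed alphabetically: bromo, fluoro, methyl.
Putting it together: 3-bromo-4-fluoro-3-methylhept-1-yne.

3-bromo-4-fluoro-3-methylhept-1-yne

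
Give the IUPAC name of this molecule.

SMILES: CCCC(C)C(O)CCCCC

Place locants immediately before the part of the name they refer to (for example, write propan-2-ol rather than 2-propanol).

The longest carbon chain that includes the –OH group has 10 carbons, so the parent hydride is decane.
The principal characteristic group is an alcohol (–OH), named with the suffix -ol.
The numbering direction is chosen so that numbering from this end puts the hydroxyl group at C-5 rather than C-6.
This places the hydroxyl at C-5; a methyl group at C-4.
Assembling the pieces gives 4-methyldecan-5-ol.

4-methyldecan-5-ol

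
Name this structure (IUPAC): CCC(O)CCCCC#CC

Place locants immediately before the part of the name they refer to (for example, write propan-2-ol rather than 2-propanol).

dec-8-yn-3-ol

The longest carbon chain that includes the –OH group and the multiple bond has 10 carbons, so the parent hydride is decane.
The highest-priority functional group is an alcohol (–OH), so the name ends in -ol.
The chain contains a C≡C triple bond, so the unsaturation ending is -yne.
The numbering direction is chosen so that numbering from this end puts the hydroxyl group at C-3 rather than C-8.
That gives the hydroxyl at C-3; the triple bond between C-8 and C-9.
Assembling the pieces gives dec-8-yn-3-ol.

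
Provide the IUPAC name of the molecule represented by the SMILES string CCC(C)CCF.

The longest continuous carbon chain has 5 atoms, so the parent hydride is pentane.
Number the chain so that the substituent locant set {1,3} is lower than {3,5} at the first point of difference.
That gives a fluoro group at C-1; a methyl group at C-3.
The substituents are ordered alphabetically, ignoring any di-/tri- multipliers.
Assembling the pieces gives 1-fluoro-3-methylpentane.

1-fluoro-3-methylpentane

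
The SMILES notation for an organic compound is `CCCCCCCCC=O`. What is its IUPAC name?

nonanal

The longest chain bearing the –CHO group is 9 carbons long (nonane).
The highest-priority functional group is an aldehyde (terminal –CHO), so the name ends in -al.
Choose the numbering such that the aldehyde carbon is C-1 by definition.
The name is nonanal.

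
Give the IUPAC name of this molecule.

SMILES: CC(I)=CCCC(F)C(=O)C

The longest chain bearing the carbonyl and the multiple bond is 8 carbons long (octane).
The principal characteristic group is a ketone (C=O on an internal carbon), named with the suffix -one.
A C=C double bond in the chain gives the infix -ene-.
Number the chain so that numbering from this end puts the carbonyl group at C-2 rather than C-7.
This places the carbonyl at C-2; the double bond between C-6 and C-7; a fluoro group at C-3; an iodo group at C-7.
Prefixes are listed alphabetically: fluoro, iodo.
Assembling the pieces gives 3-fluoro-7-iodooct-6-en-2-one.

3-fluoro-7-iodooct-6-en-2-one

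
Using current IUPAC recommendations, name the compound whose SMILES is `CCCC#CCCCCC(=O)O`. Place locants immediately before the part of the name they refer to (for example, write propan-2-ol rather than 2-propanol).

dec-6-ynoic acid

The longest carbon chain that includes the –COOH group and the multiple bond has 10 carbons, so the parent hydride is decane.
The highest-priority functional group is a carboxylic acid (terminal –COOH), so the name ends in -oic acid.
The chain contains a C≡C triple bond, so the unsaturation ending is -yne.
The numbering direction is chosen so that the carboxylic acid carbon is C-1 by definition.
With this numbering: the triple bond between C-6 and C-7.
The name is dec-6-ynoic acid.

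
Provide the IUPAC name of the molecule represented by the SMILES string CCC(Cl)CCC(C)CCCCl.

The longest carbon chain is 9 atoms: the parent is nonane.
The numbering direction is chosen so that the substituent locant set {1,4,7} is lower than {3,6,9} at the first point of difference.
With this numbering: chloro groups at C-1 and C-7; a methyl group at C-4.
Prefixes are listed alphabetically: chloro, methyl.
Assembling the pieces gives 1,7-dichloro-4-methylnonane.

1,7-dichloro-4-methylnonane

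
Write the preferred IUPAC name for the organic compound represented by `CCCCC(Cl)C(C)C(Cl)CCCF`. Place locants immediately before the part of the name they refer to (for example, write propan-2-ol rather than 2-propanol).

4,6-dichloro-1-fluoro-5-methyldecane

The longest continuous carbon chain has 10 atoms, so the parent hydride is decane.
Number the chain so that the substituent locant set {1,4,5,6} is lower than {5,6,7,10} at the first point of difference.
With this numbering: chloro groups at C-4 and C-6; a fluoro group at C-1; a methyl group at C-5.
Prefixes are listed alphabetically: chloro, fluoro, methyl.
Putting it together: 4,6-dichloro-1-fluoro-5-methyldecane.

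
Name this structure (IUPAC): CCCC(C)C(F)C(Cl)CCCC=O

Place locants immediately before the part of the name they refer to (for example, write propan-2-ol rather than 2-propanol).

The longest chain bearing the –CHO group is 10 carbons long (decane).
The principal characteristic group is an aldehyde (terminal –CHO), named with the suffix -al.
The numbering direction is chosen so that the aldehyde carbon is C-1 by definition.
This places a chloro group at C-5; a fluoro group at C-6; a methyl group at C-7.
Substituent prefixes are cited in alphabetical order (multiplying prefixes like di-/tri- are ignored for ordering).
The name is 5-chloro-6-fluoro-7-methyldecanal.

5-chloro-6-fluoro-7-methyldecanal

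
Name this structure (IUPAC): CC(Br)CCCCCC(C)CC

The longest continuous carbon chain has 10 atoms, so the parent hydride is decane.
The numbering direction is chosen so that the substituent locant set {2,8} is lower than {3,9} at the first point of difference.
That gives a bromo group at C-2; a methyl group at C-8.
Prefixes are listed alphabetically: bromo, methyl.
Putting it together: 2-bromo-8-methyldecane.

2-bromo-8-methyldecane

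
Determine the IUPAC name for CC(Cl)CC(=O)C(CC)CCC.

2-chloro-5-ethyloctan-4-one

The longest chain bearing the carbonyl is 8 carbons long (octane).
The principal characteristic group is a ketone (C=O on an internal carbon), named with the suffix -one.
Choose the numbering such that numbering from this end puts the carbonyl group at C-4 rather than C-5.
With this numbering: the carbonyl at C-4; a chloro group at C-2; an ethyl group at C-5.
Substituent prefixes are cited in alphabetical order (multiplying prefixes like di-/tri- are ignored for ordering).
The name is 2-chloro-5-ethyloctan-4-one.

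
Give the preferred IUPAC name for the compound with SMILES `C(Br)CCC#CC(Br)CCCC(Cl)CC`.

The longest carbon chain that includes the multiple bond has 12 carbons, so the parent hydride is dodecane.
The chain contains a C≡C triple bond, so the unsaturation ending is -yne.
Choose the numbering such that numbering from this end puts the triple bond at C-4 rather than C-8.
That gives the triple bond between C-4 and C-5; bromo groups at C-1 and C-6; a chloro group at C-10.
Substituent prefixes are cited in alphabetical order (multiplying prefixes like di-/tri- are ignored for ordering).
Putting it together: 1,6-dibromo-10-chlorododec-4-yne.

1,6-dibromo-10-chlorododec-4-yne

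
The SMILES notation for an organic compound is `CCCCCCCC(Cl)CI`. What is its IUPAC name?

2-chloro-1-iodononane

The longest carbon chain is 9 atoms: the parent is nonane.
The numbering direction is chosen so that the substituent locant set {1,2} is lower than {8,9} at the first point of difference.
That gives a chloro group at C-2; an iodo group at C-1.
Prefixes are listed alphabetically: chloro, iodo.
The name is 2-chloro-1-iodononane.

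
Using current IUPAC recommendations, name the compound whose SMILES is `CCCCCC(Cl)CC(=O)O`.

3-chlorooctanoic acid

The longest carbon chain that includes the –COOH group has 8 carbons, so the parent hydride is octane.
A carboxylic acid (terminal –COOH) is the principal characteristic group, giving the suffix -oic acid.
Choose the numbering such that the carboxylic acid carbon is C-1 by definition.
This places a chloro group at C-3.
Assembling the pieces gives 3-chlorooctanoic acid.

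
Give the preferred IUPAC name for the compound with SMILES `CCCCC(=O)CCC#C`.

Counting along the main chain through the carbonyl and the multiple bond gives 9 carbons: the parent is nonane.
The principal characteristic group is a ketone (C=O on an internal carbon), named with the suffix -one.
The chain contains a C≡C triple bond, so the unsaturation ending is -yne.
Choose the numbering such that numbering from this end puts the triple bond at C-1 rather than C-8.
This places the carbonyl at C-5; the triple bond between C-1 and C-2.
The name is non-1-yn-5-one.

non-1-yn-5-one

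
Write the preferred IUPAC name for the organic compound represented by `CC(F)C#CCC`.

The longest chain bearing the multiple bond is 6 carbons long (hexane).
The chain contains a C≡C triple bond, so the unsaturation ending is -yne.
Choose the numbering such that the substituent locant set {2} is lower than {5} at the first point of difference.
This places the triple bond between C-3 and C-4; a fluoro group at C-2.
Assembling the pieces gives 2-fluorohex-3-yne.

2-fluorohex-3-yne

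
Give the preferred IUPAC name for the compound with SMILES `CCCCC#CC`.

hept-2-yne

The longest chain bearing the multiple bond is 7 carbons long (heptane).
There is one C≡C triple bond, indicated by the ending -yne.
Number the chain so that numbering from this end puts the triple bond at C-2 rather than C-5.
This places the triple bond between C-2 and C-3.
Assembling the pieces gives hept-2-yne.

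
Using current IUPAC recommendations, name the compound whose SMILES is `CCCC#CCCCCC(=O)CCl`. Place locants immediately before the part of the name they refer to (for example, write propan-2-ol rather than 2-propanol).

1-chloroundec-7-yn-2-one

Counting along the main chain through the carbonyl and the multiple bond gives 11 carbons: the parent is undecane.
A ketone (C=O on an internal carbon) is the principal characteristic group, giving the suffix -one.
The chain contains a C≡C triple bond, so the unsaturation ending is -yne.
Choose the numbering such that numbering from this end puts the carbonyl group at C-2 rather than C-10.
This places the carbonyl at C-2; the triple bond between C-7 and C-8; a chloro group at C-1.
Putting it together: 1-chloroundec-7-yn-2-one.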